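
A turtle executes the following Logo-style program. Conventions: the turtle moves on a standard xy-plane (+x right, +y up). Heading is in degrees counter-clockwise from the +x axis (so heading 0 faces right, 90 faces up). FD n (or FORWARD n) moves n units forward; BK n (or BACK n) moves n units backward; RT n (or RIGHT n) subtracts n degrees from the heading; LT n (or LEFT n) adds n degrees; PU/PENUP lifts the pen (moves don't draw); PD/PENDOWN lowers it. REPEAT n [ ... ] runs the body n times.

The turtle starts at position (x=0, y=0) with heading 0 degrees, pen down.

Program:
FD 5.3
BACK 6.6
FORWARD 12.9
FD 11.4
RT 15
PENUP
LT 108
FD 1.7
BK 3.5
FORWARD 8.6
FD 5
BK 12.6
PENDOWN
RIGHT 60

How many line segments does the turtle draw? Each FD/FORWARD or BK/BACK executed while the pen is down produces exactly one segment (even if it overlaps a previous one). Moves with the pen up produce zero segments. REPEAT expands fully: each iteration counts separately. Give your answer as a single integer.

Executing turtle program step by step:
Start: pos=(0,0), heading=0, pen down
FD 5.3: (0,0) -> (5.3,0) [heading=0, draw]
BK 6.6: (5.3,0) -> (-1.3,0) [heading=0, draw]
FD 12.9: (-1.3,0) -> (11.6,0) [heading=0, draw]
FD 11.4: (11.6,0) -> (23,0) [heading=0, draw]
RT 15: heading 0 -> 345
PU: pen up
LT 108: heading 345 -> 93
FD 1.7: (23,0) -> (22.911,1.698) [heading=93, move]
BK 3.5: (22.911,1.698) -> (23.094,-1.798) [heading=93, move]
FD 8.6: (23.094,-1.798) -> (22.644,6.791) [heading=93, move]
FD 5: (22.644,6.791) -> (22.382,11.784) [heading=93, move]
BK 12.6: (22.382,11.784) -> (23.042,-0.799) [heading=93, move]
PD: pen down
RT 60: heading 93 -> 33
Final: pos=(23.042,-0.799), heading=33, 4 segment(s) drawn
Segments drawn: 4

Answer: 4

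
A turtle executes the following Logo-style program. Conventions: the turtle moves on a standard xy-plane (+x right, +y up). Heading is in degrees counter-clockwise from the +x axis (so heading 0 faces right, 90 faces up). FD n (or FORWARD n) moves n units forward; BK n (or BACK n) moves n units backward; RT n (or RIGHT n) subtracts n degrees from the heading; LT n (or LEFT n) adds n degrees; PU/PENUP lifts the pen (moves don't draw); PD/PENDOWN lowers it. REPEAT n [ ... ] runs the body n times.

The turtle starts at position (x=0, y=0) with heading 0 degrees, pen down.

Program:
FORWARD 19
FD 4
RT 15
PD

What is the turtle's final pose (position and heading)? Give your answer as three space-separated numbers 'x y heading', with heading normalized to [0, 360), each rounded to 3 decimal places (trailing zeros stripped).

Executing turtle program step by step:
Start: pos=(0,0), heading=0, pen down
FD 19: (0,0) -> (19,0) [heading=0, draw]
FD 4: (19,0) -> (23,0) [heading=0, draw]
RT 15: heading 0 -> 345
PD: pen down
Final: pos=(23,0), heading=345, 2 segment(s) drawn

Answer: 23 0 345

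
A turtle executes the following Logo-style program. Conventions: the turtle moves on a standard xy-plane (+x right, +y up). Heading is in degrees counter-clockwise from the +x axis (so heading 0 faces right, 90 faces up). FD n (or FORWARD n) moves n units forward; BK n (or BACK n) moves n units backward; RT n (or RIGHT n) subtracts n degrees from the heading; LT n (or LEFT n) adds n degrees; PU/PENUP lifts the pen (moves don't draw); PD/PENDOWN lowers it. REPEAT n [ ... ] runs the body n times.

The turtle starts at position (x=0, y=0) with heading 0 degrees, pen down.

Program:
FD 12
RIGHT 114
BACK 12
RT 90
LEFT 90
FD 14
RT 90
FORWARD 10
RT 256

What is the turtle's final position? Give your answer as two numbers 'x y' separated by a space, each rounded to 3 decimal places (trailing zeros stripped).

Answer: 2.051 2.24

Derivation:
Executing turtle program step by step:
Start: pos=(0,0), heading=0, pen down
FD 12: (0,0) -> (12,0) [heading=0, draw]
RT 114: heading 0 -> 246
BK 12: (12,0) -> (16.881,10.963) [heading=246, draw]
RT 90: heading 246 -> 156
LT 90: heading 156 -> 246
FD 14: (16.881,10.963) -> (11.187,-1.827) [heading=246, draw]
RT 90: heading 246 -> 156
FD 10: (11.187,-1.827) -> (2.051,2.24) [heading=156, draw]
RT 256: heading 156 -> 260
Final: pos=(2.051,2.24), heading=260, 4 segment(s) drawn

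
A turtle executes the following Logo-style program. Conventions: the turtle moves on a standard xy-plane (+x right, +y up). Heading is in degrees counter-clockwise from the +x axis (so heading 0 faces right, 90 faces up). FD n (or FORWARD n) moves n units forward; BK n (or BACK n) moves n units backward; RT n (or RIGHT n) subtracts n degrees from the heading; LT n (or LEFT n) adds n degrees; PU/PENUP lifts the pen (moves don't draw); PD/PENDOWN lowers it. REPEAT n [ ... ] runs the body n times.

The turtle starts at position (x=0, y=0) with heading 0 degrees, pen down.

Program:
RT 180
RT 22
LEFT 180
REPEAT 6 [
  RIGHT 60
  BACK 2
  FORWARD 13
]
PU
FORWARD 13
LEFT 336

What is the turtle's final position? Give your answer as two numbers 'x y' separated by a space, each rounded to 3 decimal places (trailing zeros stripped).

Executing turtle program step by step:
Start: pos=(0,0), heading=0, pen down
RT 180: heading 0 -> 180
RT 22: heading 180 -> 158
LT 180: heading 158 -> 338
REPEAT 6 [
  -- iteration 1/6 --
  RT 60: heading 338 -> 278
  BK 2: (0,0) -> (-0.278,1.981) [heading=278, draw]
  FD 13: (-0.278,1.981) -> (1.531,-10.893) [heading=278, draw]
  -- iteration 2/6 --
  RT 60: heading 278 -> 218
  BK 2: (1.531,-10.893) -> (3.107,-9.662) [heading=218, draw]
  FD 13: (3.107,-9.662) -> (-7.137,-17.665) [heading=218, draw]
  -- iteration 3/6 --
  RT 60: heading 218 -> 158
  BK 2: (-7.137,-17.665) -> (-5.283,-18.414) [heading=158, draw]
  FD 13: (-5.283,-18.414) -> (-17.336,-13.545) [heading=158, draw]
  -- iteration 4/6 --
  RT 60: heading 158 -> 98
  BK 2: (-17.336,-13.545) -> (-17.058,-15.525) [heading=98, draw]
  FD 13: (-17.058,-15.525) -> (-18.867,-2.652) [heading=98, draw]
  -- iteration 5/6 --
  RT 60: heading 98 -> 38
  BK 2: (-18.867,-2.652) -> (-20.443,-3.883) [heading=38, draw]
  FD 13: (-20.443,-3.883) -> (-10.199,4.121) [heading=38, draw]
  -- iteration 6/6 --
  RT 60: heading 38 -> 338
  BK 2: (-10.199,4.121) -> (-12.053,4.87) [heading=338, draw]
  FD 13: (-12.053,4.87) -> (0,0) [heading=338, draw]
]
PU: pen up
FD 13: (0,0) -> (12.053,-4.87) [heading=338, move]
LT 336: heading 338 -> 314
Final: pos=(12.053,-4.87), heading=314, 12 segment(s) drawn

Answer: 12.053 -4.87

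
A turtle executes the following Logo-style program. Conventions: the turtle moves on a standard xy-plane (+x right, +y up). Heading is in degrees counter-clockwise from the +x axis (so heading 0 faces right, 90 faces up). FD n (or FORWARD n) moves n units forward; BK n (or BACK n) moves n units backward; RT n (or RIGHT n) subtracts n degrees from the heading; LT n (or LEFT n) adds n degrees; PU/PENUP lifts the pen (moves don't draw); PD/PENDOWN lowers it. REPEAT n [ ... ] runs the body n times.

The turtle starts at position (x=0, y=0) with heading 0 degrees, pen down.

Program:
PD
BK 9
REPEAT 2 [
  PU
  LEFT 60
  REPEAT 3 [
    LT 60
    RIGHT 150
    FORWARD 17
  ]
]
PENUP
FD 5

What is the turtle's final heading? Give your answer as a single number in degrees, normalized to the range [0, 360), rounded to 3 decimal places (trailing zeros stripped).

Answer: 300

Derivation:
Executing turtle program step by step:
Start: pos=(0,0), heading=0, pen down
PD: pen down
BK 9: (0,0) -> (-9,0) [heading=0, draw]
REPEAT 2 [
  -- iteration 1/2 --
  PU: pen up
  LT 60: heading 0 -> 60
  REPEAT 3 [
    -- iteration 1/3 --
    LT 60: heading 60 -> 120
    RT 150: heading 120 -> 330
    FD 17: (-9,0) -> (5.722,-8.5) [heading=330, move]
    -- iteration 2/3 --
    LT 60: heading 330 -> 30
    RT 150: heading 30 -> 240
    FD 17: (5.722,-8.5) -> (-2.778,-23.222) [heading=240, move]
    -- iteration 3/3 --
    LT 60: heading 240 -> 300
    RT 150: heading 300 -> 150
    FD 17: (-2.778,-23.222) -> (-17.5,-14.722) [heading=150, move]
  ]
  -- iteration 2/2 --
  PU: pen up
  LT 60: heading 150 -> 210
  REPEAT 3 [
    -- iteration 1/3 --
    LT 60: heading 210 -> 270
    RT 150: heading 270 -> 120
    FD 17: (-17.5,-14.722) -> (-26,0) [heading=120, move]
    -- iteration 2/3 --
    LT 60: heading 120 -> 180
    RT 150: heading 180 -> 30
    FD 17: (-26,0) -> (-11.278,8.5) [heading=30, move]
    -- iteration 3/3 --
    LT 60: heading 30 -> 90
    RT 150: heading 90 -> 300
    FD 17: (-11.278,8.5) -> (-2.778,-6.222) [heading=300, move]
  ]
]
PU: pen up
FD 5: (-2.778,-6.222) -> (-0.278,-10.553) [heading=300, move]
Final: pos=(-0.278,-10.553), heading=300, 1 segment(s) drawn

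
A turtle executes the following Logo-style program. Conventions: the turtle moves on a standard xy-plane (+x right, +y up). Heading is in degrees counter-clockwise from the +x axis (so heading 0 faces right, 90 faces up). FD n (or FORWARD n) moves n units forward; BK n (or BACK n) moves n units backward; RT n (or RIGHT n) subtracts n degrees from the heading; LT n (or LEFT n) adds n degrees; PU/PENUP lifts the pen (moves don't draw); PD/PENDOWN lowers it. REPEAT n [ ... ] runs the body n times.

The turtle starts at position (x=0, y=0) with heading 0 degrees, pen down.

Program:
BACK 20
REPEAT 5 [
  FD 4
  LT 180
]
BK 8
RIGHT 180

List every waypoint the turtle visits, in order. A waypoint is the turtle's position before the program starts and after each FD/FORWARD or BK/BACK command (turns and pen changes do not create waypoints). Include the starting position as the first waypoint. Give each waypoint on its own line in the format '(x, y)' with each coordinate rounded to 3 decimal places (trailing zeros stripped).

Answer: (0, 0)
(-20, 0)
(-16, 0)
(-20, 0)
(-16, 0)
(-20, 0)
(-16, 0)
(-8, 0)

Derivation:
Executing turtle program step by step:
Start: pos=(0,0), heading=0, pen down
BK 20: (0,0) -> (-20,0) [heading=0, draw]
REPEAT 5 [
  -- iteration 1/5 --
  FD 4: (-20,0) -> (-16,0) [heading=0, draw]
  LT 180: heading 0 -> 180
  -- iteration 2/5 --
  FD 4: (-16,0) -> (-20,0) [heading=180, draw]
  LT 180: heading 180 -> 0
  -- iteration 3/5 --
  FD 4: (-20,0) -> (-16,0) [heading=0, draw]
  LT 180: heading 0 -> 180
  -- iteration 4/5 --
  FD 4: (-16,0) -> (-20,0) [heading=180, draw]
  LT 180: heading 180 -> 0
  -- iteration 5/5 --
  FD 4: (-20,0) -> (-16,0) [heading=0, draw]
  LT 180: heading 0 -> 180
]
BK 8: (-16,0) -> (-8,0) [heading=180, draw]
RT 180: heading 180 -> 0
Final: pos=(-8,0), heading=0, 7 segment(s) drawn
Waypoints (8 total):
(0, 0)
(-20, 0)
(-16, 0)
(-20, 0)
(-16, 0)
(-20, 0)
(-16, 0)
(-8, 0)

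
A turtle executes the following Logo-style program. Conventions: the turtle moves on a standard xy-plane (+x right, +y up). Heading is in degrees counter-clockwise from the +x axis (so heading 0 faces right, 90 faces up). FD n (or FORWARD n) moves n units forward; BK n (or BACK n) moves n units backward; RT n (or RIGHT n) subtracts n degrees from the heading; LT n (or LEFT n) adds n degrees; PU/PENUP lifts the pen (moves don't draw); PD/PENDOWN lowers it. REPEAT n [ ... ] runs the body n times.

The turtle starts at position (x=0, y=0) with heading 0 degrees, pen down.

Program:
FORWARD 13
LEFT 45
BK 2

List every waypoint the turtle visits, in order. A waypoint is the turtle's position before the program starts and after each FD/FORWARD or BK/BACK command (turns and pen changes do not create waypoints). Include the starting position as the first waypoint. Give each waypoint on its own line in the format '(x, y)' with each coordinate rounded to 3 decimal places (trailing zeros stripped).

Answer: (0, 0)
(13, 0)
(11.586, -1.414)

Derivation:
Executing turtle program step by step:
Start: pos=(0,0), heading=0, pen down
FD 13: (0,0) -> (13,0) [heading=0, draw]
LT 45: heading 0 -> 45
BK 2: (13,0) -> (11.586,-1.414) [heading=45, draw]
Final: pos=(11.586,-1.414), heading=45, 2 segment(s) drawn
Waypoints (3 total):
(0, 0)
(13, 0)
(11.586, -1.414)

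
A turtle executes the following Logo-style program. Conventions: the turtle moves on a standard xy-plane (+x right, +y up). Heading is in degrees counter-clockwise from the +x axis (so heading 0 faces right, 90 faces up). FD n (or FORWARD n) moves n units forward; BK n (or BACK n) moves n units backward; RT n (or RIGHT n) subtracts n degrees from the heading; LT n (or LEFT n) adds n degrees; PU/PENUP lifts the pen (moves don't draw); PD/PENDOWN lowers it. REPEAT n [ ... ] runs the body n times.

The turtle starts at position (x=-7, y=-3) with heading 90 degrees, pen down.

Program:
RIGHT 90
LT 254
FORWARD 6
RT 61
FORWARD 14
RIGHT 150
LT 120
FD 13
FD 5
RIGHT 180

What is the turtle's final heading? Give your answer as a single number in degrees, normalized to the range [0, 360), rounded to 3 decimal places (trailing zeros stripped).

Answer: 343

Derivation:
Executing turtle program step by step:
Start: pos=(-7,-3), heading=90, pen down
RT 90: heading 90 -> 0
LT 254: heading 0 -> 254
FD 6: (-7,-3) -> (-8.654,-8.768) [heading=254, draw]
RT 61: heading 254 -> 193
FD 14: (-8.654,-8.768) -> (-22.295,-11.917) [heading=193, draw]
RT 150: heading 193 -> 43
LT 120: heading 43 -> 163
FD 13: (-22.295,-11.917) -> (-34.727,-8.116) [heading=163, draw]
FD 5: (-34.727,-8.116) -> (-39.508,-6.654) [heading=163, draw]
RT 180: heading 163 -> 343
Final: pos=(-39.508,-6.654), heading=343, 4 segment(s) drawn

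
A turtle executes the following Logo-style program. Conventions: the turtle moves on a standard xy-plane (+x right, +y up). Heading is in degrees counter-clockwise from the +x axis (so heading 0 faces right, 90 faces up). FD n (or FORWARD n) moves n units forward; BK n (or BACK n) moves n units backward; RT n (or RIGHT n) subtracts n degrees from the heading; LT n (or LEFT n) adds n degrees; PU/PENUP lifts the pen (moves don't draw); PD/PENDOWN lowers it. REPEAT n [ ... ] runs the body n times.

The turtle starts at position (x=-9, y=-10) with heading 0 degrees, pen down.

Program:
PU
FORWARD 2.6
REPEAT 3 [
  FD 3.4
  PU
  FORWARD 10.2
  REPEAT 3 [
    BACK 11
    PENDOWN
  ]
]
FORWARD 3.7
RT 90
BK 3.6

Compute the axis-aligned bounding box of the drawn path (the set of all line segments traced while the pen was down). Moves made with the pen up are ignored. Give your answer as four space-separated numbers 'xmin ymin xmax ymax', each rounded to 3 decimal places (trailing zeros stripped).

Answer: -64.6 -10 -3.8 -6.4

Derivation:
Executing turtle program step by step:
Start: pos=(-9,-10), heading=0, pen down
PU: pen up
FD 2.6: (-9,-10) -> (-6.4,-10) [heading=0, move]
REPEAT 3 [
  -- iteration 1/3 --
  FD 3.4: (-6.4,-10) -> (-3,-10) [heading=0, move]
  PU: pen up
  FD 10.2: (-3,-10) -> (7.2,-10) [heading=0, move]
  REPEAT 3 [
    -- iteration 1/3 --
    BK 11: (7.2,-10) -> (-3.8,-10) [heading=0, move]
    PD: pen down
    -- iteration 2/3 --
    BK 11: (-3.8,-10) -> (-14.8,-10) [heading=0, draw]
    PD: pen down
    -- iteration 3/3 --
    BK 11: (-14.8,-10) -> (-25.8,-10) [heading=0, draw]
    PD: pen down
  ]
  -- iteration 2/3 --
  FD 3.4: (-25.8,-10) -> (-22.4,-10) [heading=0, draw]
  PU: pen up
  FD 10.2: (-22.4,-10) -> (-12.2,-10) [heading=0, move]
  REPEAT 3 [
    -- iteration 1/3 --
    BK 11: (-12.2,-10) -> (-23.2,-10) [heading=0, move]
    PD: pen down
    -- iteration 2/3 --
    BK 11: (-23.2,-10) -> (-34.2,-10) [heading=0, draw]
    PD: pen down
    -- iteration 3/3 --
    BK 11: (-34.2,-10) -> (-45.2,-10) [heading=0, draw]
    PD: pen down
  ]
  -- iteration 3/3 --
  FD 3.4: (-45.2,-10) -> (-41.8,-10) [heading=0, draw]
  PU: pen up
  FD 10.2: (-41.8,-10) -> (-31.6,-10) [heading=0, move]
  REPEAT 3 [
    -- iteration 1/3 --
    BK 11: (-31.6,-10) -> (-42.6,-10) [heading=0, move]
    PD: pen down
    -- iteration 2/3 --
    BK 11: (-42.6,-10) -> (-53.6,-10) [heading=0, draw]
    PD: pen down
    -- iteration 3/3 --
    BK 11: (-53.6,-10) -> (-64.6,-10) [heading=0, draw]
    PD: pen down
  ]
]
FD 3.7: (-64.6,-10) -> (-60.9,-10) [heading=0, draw]
RT 90: heading 0 -> 270
BK 3.6: (-60.9,-10) -> (-60.9,-6.4) [heading=270, draw]
Final: pos=(-60.9,-6.4), heading=270, 10 segment(s) drawn

Segment endpoints: x in {-64.6, -60.9, -53.6, -45.2, -42.6, -41.8, -34.2, -25.8, -23.2, -22.4, -14.8, -3.8}, y in {-10, -6.4}
xmin=-64.6, ymin=-10, xmax=-3.8, ymax=-6.4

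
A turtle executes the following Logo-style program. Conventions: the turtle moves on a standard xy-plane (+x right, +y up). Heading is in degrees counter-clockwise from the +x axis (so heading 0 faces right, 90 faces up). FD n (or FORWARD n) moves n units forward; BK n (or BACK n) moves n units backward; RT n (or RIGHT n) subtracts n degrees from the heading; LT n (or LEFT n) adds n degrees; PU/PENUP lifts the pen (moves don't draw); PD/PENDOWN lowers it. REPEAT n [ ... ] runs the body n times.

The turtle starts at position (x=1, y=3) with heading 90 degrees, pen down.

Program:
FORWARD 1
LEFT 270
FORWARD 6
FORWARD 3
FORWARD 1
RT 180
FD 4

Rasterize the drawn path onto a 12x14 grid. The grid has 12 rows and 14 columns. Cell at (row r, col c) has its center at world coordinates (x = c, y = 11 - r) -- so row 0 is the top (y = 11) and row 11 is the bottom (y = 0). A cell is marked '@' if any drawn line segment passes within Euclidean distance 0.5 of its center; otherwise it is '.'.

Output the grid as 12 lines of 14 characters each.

Answer: ..............
..............
..............
..............
..............
..............
..............
.@@@@@@@@@@@..
.@............
..............
..............
..............

Derivation:
Segment 0: (1,3) -> (1,4)
Segment 1: (1,4) -> (7,4)
Segment 2: (7,4) -> (10,4)
Segment 3: (10,4) -> (11,4)
Segment 4: (11,4) -> (7,4)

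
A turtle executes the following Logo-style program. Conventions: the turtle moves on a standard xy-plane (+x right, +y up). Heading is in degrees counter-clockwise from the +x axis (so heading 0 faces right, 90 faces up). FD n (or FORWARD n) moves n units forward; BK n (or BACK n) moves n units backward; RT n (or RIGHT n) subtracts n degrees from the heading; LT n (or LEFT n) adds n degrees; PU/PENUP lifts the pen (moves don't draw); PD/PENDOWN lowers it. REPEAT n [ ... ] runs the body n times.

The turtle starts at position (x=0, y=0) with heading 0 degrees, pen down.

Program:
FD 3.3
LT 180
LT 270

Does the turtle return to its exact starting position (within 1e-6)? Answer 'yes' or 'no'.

Answer: no

Derivation:
Executing turtle program step by step:
Start: pos=(0,0), heading=0, pen down
FD 3.3: (0,0) -> (3.3,0) [heading=0, draw]
LT 180: heading 0 -> 180
LT 270: heading 180 -> 90
Final: pos=(3.3,0), heading=90, 1 segment(s) drawn

Start position: (0, 0)
Final position: (3.3, 0)
Distance = 3.3; >= 1e-6 -> NOT closed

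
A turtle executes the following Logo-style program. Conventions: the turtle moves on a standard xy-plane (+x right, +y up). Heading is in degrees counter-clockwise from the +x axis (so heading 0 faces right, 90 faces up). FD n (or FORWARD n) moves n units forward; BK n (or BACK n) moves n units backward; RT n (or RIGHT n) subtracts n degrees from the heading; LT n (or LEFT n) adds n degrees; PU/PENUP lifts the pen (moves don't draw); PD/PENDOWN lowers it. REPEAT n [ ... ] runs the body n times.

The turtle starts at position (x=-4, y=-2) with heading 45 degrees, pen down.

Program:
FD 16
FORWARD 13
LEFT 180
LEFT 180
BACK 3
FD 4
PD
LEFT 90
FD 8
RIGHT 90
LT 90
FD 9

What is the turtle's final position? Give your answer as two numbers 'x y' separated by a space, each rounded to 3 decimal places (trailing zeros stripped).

Executing turtle program step by step:
Start: pos=(-4,-2), heading=45, pen down
FD 16: (-4,-2) -> (7.314,9.314) [heading=45, draw]
FD 13: (7.314,9.314) -> (16.506,18.506) [heading=45, draw]
LT 180: heading 45 -> 225
LT 180: heading 225 -> 45
BK 3: (16.506,18.506) -> (14.385,16.385) [heading=45, draw]
FD 4: (14.385,16.385) -> (17.213,19.213) [heading=45, draw]
PD: pen down
LT 90: heading 45 -> 135
FD 8: (17.213,19.213) -> (11.556,24.87) [heading=135, draw]
RT 90: heading 135 -> 45
LT 90: heading 45 -> 135
FD 9: (11.556,24.87) -> (5.192,31.234) [heading=135, draw]
Final: pos=(5.192,31.234), heading=135, 6 segment(s) drawn

Answer: 5.192 31.234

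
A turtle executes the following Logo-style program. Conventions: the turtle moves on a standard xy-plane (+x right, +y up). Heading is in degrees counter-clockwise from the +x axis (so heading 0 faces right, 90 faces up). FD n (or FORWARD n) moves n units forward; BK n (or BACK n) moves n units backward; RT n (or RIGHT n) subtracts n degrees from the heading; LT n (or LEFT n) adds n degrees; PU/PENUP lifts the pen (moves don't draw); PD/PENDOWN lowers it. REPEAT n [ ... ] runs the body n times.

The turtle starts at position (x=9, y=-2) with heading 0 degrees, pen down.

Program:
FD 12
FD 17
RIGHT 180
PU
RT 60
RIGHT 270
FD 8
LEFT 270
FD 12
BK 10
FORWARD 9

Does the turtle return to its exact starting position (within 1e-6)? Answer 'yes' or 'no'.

Executing turtle program step by step:
Start: pos=(9,-2), heading=0, pen down
FD 12: (9,-2) -> (21,-2) [heading=0, draw]
FD 17: (21,-2) -> (38,-2) [heading=0, draw]
RT 180: heading 0 -> 180
PU: pen up
RT 60: heading 180 -> 120
RT 270: heading 120 -> 210
FD 8: (38,-2) -> (31.072,-6) [heading=210, move]
LT 270: heading 210 -> 120
FD 12: (31.072,-6) -> (25.072,4.392) [heading=120, move]
BK 10: (25.072,4.392) -> (30.072,-4.268) [heading=120, move]
FD 9: (30.072,-4.268) -> (25.572,3.526) [heading=120, move]
Final: pos=(25.572,3.526), heading=120, 2 segment(s) drawn

Start position: (9, -2)
Final position: (25.572, 3.526)
Distance = 17.469; >= 1e-6 -> NOT closed

Answer: no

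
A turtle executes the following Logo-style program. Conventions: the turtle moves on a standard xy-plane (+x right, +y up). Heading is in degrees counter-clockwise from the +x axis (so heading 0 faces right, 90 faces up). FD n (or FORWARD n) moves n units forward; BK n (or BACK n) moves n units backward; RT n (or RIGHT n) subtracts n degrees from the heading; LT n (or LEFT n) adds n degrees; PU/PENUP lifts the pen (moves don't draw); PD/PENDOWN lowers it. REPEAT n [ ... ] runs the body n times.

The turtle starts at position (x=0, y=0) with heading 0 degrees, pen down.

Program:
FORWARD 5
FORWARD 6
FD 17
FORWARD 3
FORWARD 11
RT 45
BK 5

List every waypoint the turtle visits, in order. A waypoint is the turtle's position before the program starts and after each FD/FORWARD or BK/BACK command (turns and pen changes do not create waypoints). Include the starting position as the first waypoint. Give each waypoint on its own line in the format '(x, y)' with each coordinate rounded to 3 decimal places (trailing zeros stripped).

Executing turtle program step by step:
Start: pos=(0,0), heading=0, pen down
FD 5: (0,0) -> (5,0) [heading=0, draw]
FD 6: (5,0) -> (11,0) [heading=0, draw]
FD 17: (11,0) -> (28,0) [heading=0, draw]
FD 3: (28,0) -> (31,0) [heading=0, draw]
FD 11: (31,0) -> (42,0) [heading=0, draw]
RT 45: heading 0 -> 315
BK 5: (42,0) -> (38.464,3.536) [heading=315, draw]
Final: pos=(38.464,3.536), heading=315, 6 segment(s) drawn
Waypoints (7 total):
(0, 0)
(5, 0)
(11, 0)
(28, 0)
(31, 0)
(42, 0)
(38.464, 3.536)

Answer: (0, 0)
(5, 0)
(11, 0)
(28, 0)
(31, 0)
(42, 0)
(38.464, 3.536)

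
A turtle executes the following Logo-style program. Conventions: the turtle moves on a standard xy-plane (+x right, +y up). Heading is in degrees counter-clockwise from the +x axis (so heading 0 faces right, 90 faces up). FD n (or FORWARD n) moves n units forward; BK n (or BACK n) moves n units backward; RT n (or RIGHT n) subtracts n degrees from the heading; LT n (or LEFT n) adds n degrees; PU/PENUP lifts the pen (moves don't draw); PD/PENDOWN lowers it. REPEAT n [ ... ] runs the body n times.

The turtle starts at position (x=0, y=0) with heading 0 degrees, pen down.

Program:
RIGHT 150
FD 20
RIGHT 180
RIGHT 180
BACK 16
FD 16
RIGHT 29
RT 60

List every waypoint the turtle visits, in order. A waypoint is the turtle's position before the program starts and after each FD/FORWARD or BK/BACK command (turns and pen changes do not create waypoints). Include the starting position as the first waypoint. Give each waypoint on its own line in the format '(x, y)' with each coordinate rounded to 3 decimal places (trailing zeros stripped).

Executing turtle program step by step:
Start: pos=(0,0), heading=0, pen down
RT 150: heading 0 -> 210
FD 20: (0,0) -> (-17.321,-10) [heading=210, draw]
RT 180: heading 210 -> 30
RT 180: heading 30 -> 210
BK 16: (-17.321,-10) -> (-3.464,-2) [heading=210, draw]
FD 16: (-3.464,-2) -> (-17.321,-10) [heading=210, draw]
RT 29: heading 210 -> 181
RT 60: heading 181 -> 121
Final: pos=(-17.321,-10), heading=121, 3 segment(s) drawn
Waypoints (4 total):
(0, 0)
(-17.321, -10)
(-3.464, -2)
(-17.321, -10)

Answer: (0, 0)
(-17.321, -10)
(-3.464, -2)
(-17.321, -10)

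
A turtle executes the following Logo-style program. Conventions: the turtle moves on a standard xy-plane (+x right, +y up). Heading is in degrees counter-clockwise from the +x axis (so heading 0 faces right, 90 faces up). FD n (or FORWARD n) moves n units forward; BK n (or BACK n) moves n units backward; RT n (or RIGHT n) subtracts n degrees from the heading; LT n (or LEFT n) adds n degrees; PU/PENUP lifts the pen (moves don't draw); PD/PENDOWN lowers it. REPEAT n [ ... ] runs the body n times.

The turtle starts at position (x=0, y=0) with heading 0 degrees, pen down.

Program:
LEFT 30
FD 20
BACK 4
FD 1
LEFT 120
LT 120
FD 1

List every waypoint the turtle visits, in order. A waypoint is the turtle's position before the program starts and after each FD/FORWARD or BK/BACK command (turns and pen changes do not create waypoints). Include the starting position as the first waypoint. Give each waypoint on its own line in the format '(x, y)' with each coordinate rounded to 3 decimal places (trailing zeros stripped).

Executing turtle program step by step:
Start: pos=(0,0), heading=0, pen down
LT 30: heading 0 -> 30
FD 20: (0,0) -> (17.321,10) [heading=30, draw]
BK 4: (17.321,10) -> (13.856,8) [heading=30, draw]
FD 1: (13.856,8) -> (14.722,8.5) [heading=30, draw]
LT 120: heading 30 -> 150
LT 120: heading 150 -> 270
FD 1: (14.722,8.5) -> (14.722,7.5) [heading=270, draw]
Final: pos=(14.722,7.5), heading=270, 4 segment(s) drawn
Waypoints (5 total):
(0, 0)
(17.321, 10)
(13.856, 8)
(14.722, 8.5)
(14.722, 7.5)

Answer: (0, 0)
(17.321, 10)
(13.856, 8)
(14.722, 8.5)
(14.722, 7.5)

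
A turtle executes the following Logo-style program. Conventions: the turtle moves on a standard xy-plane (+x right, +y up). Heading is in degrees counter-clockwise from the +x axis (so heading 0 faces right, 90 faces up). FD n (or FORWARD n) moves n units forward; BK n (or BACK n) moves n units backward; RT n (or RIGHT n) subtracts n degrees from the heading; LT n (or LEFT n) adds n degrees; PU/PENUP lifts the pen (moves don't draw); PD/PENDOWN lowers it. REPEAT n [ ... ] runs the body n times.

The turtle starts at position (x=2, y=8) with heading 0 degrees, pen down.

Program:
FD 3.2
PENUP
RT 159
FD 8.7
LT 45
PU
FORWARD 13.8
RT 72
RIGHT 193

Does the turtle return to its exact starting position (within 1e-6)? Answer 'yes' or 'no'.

Answer: no

Derivation:
Executing turtle program step by step:
Start: pos=(2,8), heading=0, pen down
FD 3.2: (2,8) -> (5.2,8) [heading=0, draw]
PU: pen up
RT 159: heading 0 -> 201
FD 8.7: (5.2,8) -> (-2.922,4.882) [heading=201, move]
LT 45: heading 201 -> 246
PU: pen up
FD 13.8: (-2.922,4.882) -> (-8.535,-7.725) [heading=246, move]
RT 72: heading 246 -> 174
RT 193: heading 174 -> 341
Final: pos=(-8.535,-7.725), heading=341, 1 segment(s) drawn

Start position: (2, 8)
Final position: (-8.535, -7.725)
Distance = 18.928; >= 1e-6 -> NOT closed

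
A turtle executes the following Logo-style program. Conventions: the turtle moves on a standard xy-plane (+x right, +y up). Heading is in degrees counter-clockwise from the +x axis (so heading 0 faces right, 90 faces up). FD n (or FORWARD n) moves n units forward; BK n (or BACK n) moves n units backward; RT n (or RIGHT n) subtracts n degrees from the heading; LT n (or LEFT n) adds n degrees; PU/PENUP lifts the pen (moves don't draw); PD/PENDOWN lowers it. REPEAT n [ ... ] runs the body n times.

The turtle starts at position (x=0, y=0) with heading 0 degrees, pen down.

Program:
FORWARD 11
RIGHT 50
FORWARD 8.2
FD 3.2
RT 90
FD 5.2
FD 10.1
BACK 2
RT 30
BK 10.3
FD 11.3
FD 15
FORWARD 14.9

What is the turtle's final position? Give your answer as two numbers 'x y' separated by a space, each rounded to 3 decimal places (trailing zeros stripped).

Answer: -22.291 -22.648

Derivation:
Executing turtle program step by step:
Start: pos=(0,0), heading=0, pen down
FD 11: (0,0) -> (11,0) [heading=0, draw]
RT 50: heading 0 -> 310
FD 8.2: (11,0) -> (16.271,-6.282) [heading=310, draw]
FD 3.2: (16.271,-6.282) -> (18.328,-8.733) [heading=310, draw]
RT 90: heading 310 -> 220
FD 5.2: (18.328,-8.733) -> (14.344,-12.075) [heading=220, draw]
FD 10.1: (14.344,-12.075) -> (6.607,-18.568) [heading=220, draw]
BK 2: (6.607,-18.568) -> (8.139,-17.282) [heading=220, draw]
RT 30: heading 220 -> 190
BK 10.3: (8.139,-17.282) -> (18.283,-15.493) [heading=190, draw]
FD 11.3: (18.283,-15.493) -> (7.155,-17.456) [heading=190, draw]
FD 15: (7.155,-17.456) -> (-7.618,-20.06) [heading=190, draw]
FD 14.9: (-7.618,-20.06) -> (-22.291,-22.648) [heading=190, draw]
Final: pos=(-22.291,-22.648), heading=190, 10 segment(s) drawn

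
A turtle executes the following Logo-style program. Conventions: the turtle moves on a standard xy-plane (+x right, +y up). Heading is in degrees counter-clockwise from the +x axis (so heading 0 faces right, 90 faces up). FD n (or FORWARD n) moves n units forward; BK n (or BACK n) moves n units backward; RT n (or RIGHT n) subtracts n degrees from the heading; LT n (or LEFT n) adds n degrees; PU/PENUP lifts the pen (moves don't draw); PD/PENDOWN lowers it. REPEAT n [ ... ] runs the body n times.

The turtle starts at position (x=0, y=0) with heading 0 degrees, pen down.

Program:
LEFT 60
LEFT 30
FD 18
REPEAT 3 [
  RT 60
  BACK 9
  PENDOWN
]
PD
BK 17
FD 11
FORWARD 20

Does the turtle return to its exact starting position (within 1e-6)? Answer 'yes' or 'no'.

Answer: no

Derivation:
Executing turtle program step by step:
Start: pos=(0,0), heading=0, pen down
LT 60: heading 0 -> 60
LT 30: heading 60 -> 90
FD 18: (0,0) -> (0,18) [heading=90, draw]
REPEAT 3 [
  -- iteration 1/3 --
  RT 60: heading 90 -> 30
  BK 9: (0,18) -> (-7.794,13.5) [heading=30, draw]
  PD: pen down
  -- iteration 2/3 --
  RT 60: heading 30 -> 330
  BK 9: (-7.794,13.5) -> (-15.588,18) [heading=330, draw]
  PD: pen down
  -- iteration 3/3 --
  RT 60: heading 330 -> 270
  BK 9: (-15.588,18) -> (-15.588,27) [heading=270, draw]
  PD: pen down
]
PD: pen down
BK 17: (-15.588,27) -> (-15.588,44) [heading=270, draw]
FD 11: (-15.588,44) -> (-15.588,33) [heading=270, draw]
FD 20: (-15.588,33) -> (-15.588,13) [heading=270, draw]
Final: pos=(-15.588,13), heading=270, 7 segment(s) drawn

Start position: (0, 0)
Final position: (-15.588, 13)
Distance = 20.298; >= 1e-6 -> NOT closed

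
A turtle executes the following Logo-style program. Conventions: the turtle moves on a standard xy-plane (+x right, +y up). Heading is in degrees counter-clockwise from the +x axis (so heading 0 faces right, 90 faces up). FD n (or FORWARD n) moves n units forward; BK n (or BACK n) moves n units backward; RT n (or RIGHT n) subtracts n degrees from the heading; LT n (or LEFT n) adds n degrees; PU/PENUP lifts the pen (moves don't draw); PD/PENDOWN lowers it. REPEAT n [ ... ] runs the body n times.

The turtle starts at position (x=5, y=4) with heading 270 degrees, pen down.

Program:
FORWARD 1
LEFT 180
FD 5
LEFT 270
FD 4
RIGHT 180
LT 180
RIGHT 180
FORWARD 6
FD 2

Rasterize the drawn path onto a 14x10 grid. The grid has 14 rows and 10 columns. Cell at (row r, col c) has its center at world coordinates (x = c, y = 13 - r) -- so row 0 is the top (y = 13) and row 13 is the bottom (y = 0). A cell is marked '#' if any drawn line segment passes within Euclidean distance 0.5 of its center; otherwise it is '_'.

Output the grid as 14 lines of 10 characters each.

Answer: __________
__________
__________
__________
__________
_#########
_____#____
_____#____
_____#____
_____#____
_____#____
__________
__________
__________

Derivation:
Segment 0: (5,4) -> (5,3)
Segment 1: (5,3) -> (5,8)
Segment 2: (5,8) -> (9,8)
Segment 3: (9,8) -> (3,8)
Segment 4: (3,8) -> (1,8)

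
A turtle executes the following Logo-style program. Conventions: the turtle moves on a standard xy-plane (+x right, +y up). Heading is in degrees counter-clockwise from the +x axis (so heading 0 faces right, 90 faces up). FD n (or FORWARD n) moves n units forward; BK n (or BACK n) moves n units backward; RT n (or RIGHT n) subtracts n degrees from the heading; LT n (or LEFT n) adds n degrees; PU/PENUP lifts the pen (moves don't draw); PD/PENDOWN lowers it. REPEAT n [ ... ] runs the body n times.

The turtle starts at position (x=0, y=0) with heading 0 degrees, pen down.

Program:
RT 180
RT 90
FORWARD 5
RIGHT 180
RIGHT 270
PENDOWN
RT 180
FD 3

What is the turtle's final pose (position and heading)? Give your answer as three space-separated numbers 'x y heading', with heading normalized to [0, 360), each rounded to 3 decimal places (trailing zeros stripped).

Answer: -3 5 180

Derivation:
Executing turtle program step by step:
Start: pos=(0,0), heading=0, pen down
RT 180: heading 0 -> 180
RT 90: heading 180 -> 90
FD 5: (0,0) -> (0,5) [heading=90, draw]
RT 180: heading 90 -> 270
RT 270: heading 270 -> 0
PD: pen down
RT 180: heading 0 -> 180
FD 3: (0,5) -> (-3,5) [heading=180, draw]
Final: pos=(-3,5), heading=180, 2 segment(s) drawn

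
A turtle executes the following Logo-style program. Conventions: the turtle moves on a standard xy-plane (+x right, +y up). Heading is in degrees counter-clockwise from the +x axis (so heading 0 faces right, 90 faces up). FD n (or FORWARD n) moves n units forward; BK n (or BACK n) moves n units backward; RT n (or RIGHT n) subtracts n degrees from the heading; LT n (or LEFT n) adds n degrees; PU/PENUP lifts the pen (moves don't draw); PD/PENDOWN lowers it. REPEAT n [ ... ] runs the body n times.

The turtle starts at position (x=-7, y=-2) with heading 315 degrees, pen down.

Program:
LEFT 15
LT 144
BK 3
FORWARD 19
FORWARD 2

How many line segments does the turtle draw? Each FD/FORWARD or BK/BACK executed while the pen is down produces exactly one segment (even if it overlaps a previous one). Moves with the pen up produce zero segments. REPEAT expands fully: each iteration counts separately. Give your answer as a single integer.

Executing turtle program step by step:
Start: pos=(-7,-2), heading=315, pen down
LT 15: heading 315 -> 330
LT 144: heading 330 -> 114
BK 3: (-7,-2) -> (-5.78,-4.741) [heading=114, draw]
FD 19: (-5.78,-4.741) -> (-13.508,12.617) [heading=114, draw]
FD 2: (-13.508,12.617) -> (-14.321,14.444) [heading=114, draw]
Final: pos=(-14.321,14.444), heading=114, 3 segment(s) drawn
Segments drawn: 3

Answer: 3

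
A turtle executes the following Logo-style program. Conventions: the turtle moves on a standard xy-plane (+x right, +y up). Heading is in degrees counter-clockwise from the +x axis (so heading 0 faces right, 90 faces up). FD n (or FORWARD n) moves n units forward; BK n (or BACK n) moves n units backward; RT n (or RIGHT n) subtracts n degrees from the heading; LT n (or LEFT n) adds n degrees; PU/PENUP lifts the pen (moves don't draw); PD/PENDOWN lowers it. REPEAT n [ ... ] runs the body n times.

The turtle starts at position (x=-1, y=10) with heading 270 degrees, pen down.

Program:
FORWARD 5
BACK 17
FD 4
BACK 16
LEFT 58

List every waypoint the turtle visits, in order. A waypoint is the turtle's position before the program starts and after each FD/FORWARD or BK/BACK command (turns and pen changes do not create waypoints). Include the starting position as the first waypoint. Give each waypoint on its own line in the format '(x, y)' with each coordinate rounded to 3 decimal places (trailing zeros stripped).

Executing turtle program step by step:
Start: pos=(-1,10), heading=270, pen down
FD 5: (-1,10) -> (-1,5) [heading=270, draw]
BK 17: (-1,5) -> (-1,22) [heading=270, draw]
FD 4: (-1,22) -> (-1,18) [heading=270, draw]
BK 16: (-1,18) -> (-1,34) [heading=270, draw]
LT 58: heading 270 -> 328
Final: pos=(-1,34), heading=328, 4 segment(s) drawn
Waypoints (5 total):
(-1, 10)
(-1, 5)
(-1, 22)
(-1, 18)
(-1, 34)

Answer: (-1, 10)
(-1, 5)
(-1, 22)
(-1, 18)
(-1, 34)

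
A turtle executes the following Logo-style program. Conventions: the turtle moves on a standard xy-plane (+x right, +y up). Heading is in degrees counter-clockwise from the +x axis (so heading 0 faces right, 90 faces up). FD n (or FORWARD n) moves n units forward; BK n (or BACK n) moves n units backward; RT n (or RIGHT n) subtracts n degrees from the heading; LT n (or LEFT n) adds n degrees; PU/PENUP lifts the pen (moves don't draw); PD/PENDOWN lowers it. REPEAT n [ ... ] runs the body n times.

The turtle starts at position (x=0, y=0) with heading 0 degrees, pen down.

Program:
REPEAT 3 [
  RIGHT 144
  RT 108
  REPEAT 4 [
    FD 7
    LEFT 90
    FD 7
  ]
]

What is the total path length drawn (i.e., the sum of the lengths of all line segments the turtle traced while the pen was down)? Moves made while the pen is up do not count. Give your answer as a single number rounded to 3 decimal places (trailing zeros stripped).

Answer: 168

Derivation:
Executing turtle program step by step:
Start: pos=(0,0), heading=0, pen down
REPEAT 3 [
  -- iteration 1/3 --
  RT 144: heading 0 -> 216
  RT 108: heading 216 -> 108
  REPEAT 4 [
    -- iteration 1/4 --
    FD 7: (0,0) -> (-2.163,6.657) [heading=108, draw]
    LT 90: heading 108 -> 198
    FD 7: (-2.163,6.657) -> (-8.821,4.494) [heading=198, draw]
    -- iteration 2/4 --
    FD 7: (-8.821,4.494) -> (-15.478,2.331) [heading=198, draw]
    LT 90: heading 198 -> 288
    FD 7: (-15.478,2.331) -> (-13.315,-4.326) [heading=288, draw]
    -- iteration 3/4 --
    FD 7: (-13.315,-4.326) -> (-11.152,-10.984) [heading=288, draw]
    LT 90: heading 288 -> 18
    FD 7: (-11.152,-10.984) -> (-4.494,-8.821) [heading=18, draw]
    -- iteration 4/4 --
    FD 7: (-4.494,-8.821) -> (2.163,-6.657) [heading=18, draw]
    LT 90: heading 18 -> 108
    FD 7: (2.163,-6.657) -> (0,0) [heading=108, draw]
  ]
  -- iteration 2/3 --
  RT 144: heading 108 -> 324
  RT 108: heading 324 -> 216
  REPEAT 4 [
    -- iteration 1/4 --
    FD 7: (0,0) -> (-5.663,-4.114) [heading=216, draw]
    LT 90: heading 216 -> 306
    FD 7: (-5.663,-4.114) -> (-1.549,-9.778) [heading=306, draw]
    -- iteration 2/4 --
    FD 7: (-1.549,-9.778) -> (2.566,-15.441) [heading=306, draw]
    LT 90: heading 306 -> 36
    FD 7: (2.566,-15.441) -> (8.229,-11.326) [heading=36, draw]
    -- iteration 3/4 --
    FD 7: (8.229,-11.326) -> (13.892,-7.212) [heading=36, draw]
    LT 90: heading 36 -> 126
    FD 7: (13.892,-7.212) -> (9.778,-1.549) [heading=126, draw]
    -- iteration 4/4 --
    FD 7: (9.778,-1.549) -> (5.663,4.114) [heading=126, draw]
    LT 90: heading 126 -> 216
    FD 7: (5.663,4.114) -> (0,0) [heading=216, draw]
  ]
  -- iteration 3/3 --
  RT 144: heading 216 -> 72
  RT 108: heading 72 -> 324
  REPEAT 4 [
    -- iteration 1/4 --
    FD 7: (0,0) -> (5.663,-4.114) [heading=324, draw]
    LT 90: heading 324 -> 54
    FD 7: (5.663,-4.114) -> (9.778,1.549) [heading=54, draw]
    -- iteration 2/4 --
    FD 7: (9.778,1.549) -> (13.892,7.212) [heading=54, draw]
    LT 90: heading 54 -> 144
    FD 7: (13.892,7.212) -> (8.229,11.326) [heading=144, draw]
    -- iteration 3/4 --
    FD 7: (8.229,11.326) -> (2.566,15.441) [heading=144, draw]
    LT 90: heading 144 -> 234
    FD 7: (2.566,15.441) -> (-1.549,9.778) [heading=234, draw]
    -- iteration 4/4 --
    FD 7: (-1.549,9.778) -> (-5.663,4.114) [heading=234, draw]
    LT 90: heading 234 -> 324
    FD 7: (-5.663,4.114) -> (0,0) [heading=324, draw]
  ]
]
Final: pos=(0,0), heading=324, 24 segment(s) drawn

Segment lengths:
  seg 1: (0,0) -> (-2.163,6.657), length = 7
  seg 2: (-2.163,6.657) -> (-8.821,4.494), length = 7
  seg 3: (-8.821,4.494) -> (-15.478,2.331), length = 7
  seg 4: (-15.478,2.331) -> (-13.315,-4.326), length = 7
  seg 5: (-13.315,-4.326) -> (-11.152,-10.984), length = 7
  seg 6: (-11.152,-10.984) -> (-4.494,-8.821), length = 7
  seg 7: (-4.494,-8.821) -> (2.163,-6.657), length = 7
  seg 8: (2.163,-6.657) -> (0,0), length = 7
  seg 9: (0,0) -> (-5.663,-4.114), length = 7
  seg 10: (-5.663,-4.114) -> (-1.549,-9.778), length = 7
  seg 11: (-1.549,-9.778) -> (2.566,-15.441), length = 7
  seg 12: (2.566,-15.441) -> (8.229,-11.326), length = 7
  seg 13: (8.229,-11.326) -> (13.892,-7.212), length = 7
  seg 14: (13.892,-7.212) -> (9.778,-1.549), length = 7
  seg 15: (9.778,-1.549) -> (5.663,4.114), length = 7
  seg 16: (5.663,4.114) -> (0,0), length = 7
  seg 17: (0,0) -> (5.663,-4.114), length = 7
  seg 18: (5.663,-4.114) -> (9.778,1.549), length = 7
  seg 19: (9.778,1.549) -> (13.892,7.212), length = 7
  seg 20: (13.892,7.212) -> (8.229,11.326), length = 7
  seg 21: (8.229,11.326) -> (2.566,15.441), length = 7
  seg 22: (2.566,15.441) -> (-1.549,9.778), length = 7
  seg 23: (-1.549,9.778) -> (-5.663,4.114), length = 7
  seg 24: (-5.663,4.114) -> (0,0), length = 7
Total = 168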